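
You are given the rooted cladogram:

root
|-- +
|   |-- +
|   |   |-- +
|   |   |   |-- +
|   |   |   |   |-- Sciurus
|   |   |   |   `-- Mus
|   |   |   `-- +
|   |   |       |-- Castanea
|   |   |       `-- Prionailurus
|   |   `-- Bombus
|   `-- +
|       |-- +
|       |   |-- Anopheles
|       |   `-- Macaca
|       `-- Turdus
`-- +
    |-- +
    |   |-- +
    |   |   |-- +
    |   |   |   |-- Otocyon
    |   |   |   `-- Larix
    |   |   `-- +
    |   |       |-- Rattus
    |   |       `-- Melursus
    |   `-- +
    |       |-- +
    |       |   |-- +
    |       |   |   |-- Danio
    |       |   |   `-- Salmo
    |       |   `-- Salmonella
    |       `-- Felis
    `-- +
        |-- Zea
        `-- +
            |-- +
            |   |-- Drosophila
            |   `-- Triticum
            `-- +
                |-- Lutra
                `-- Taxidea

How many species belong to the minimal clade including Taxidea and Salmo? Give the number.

The MRCA of Taxidea and Salmo is the node subtending ((((Otocyon,Larix),(Rattus,Melursus)),(((Danio,Salmo),Salmonella),Felis)),(Zea,((Drosophila,Triticum),(Lutra,Taxidea)))).
That clade contains 13 terminal taxa: Danio, Drosophila, Felis, Larix, Lutra, Melursus, Otocyon, Rattus, Salmo, Salmonella, Taxidea, Triticum, Zea.

13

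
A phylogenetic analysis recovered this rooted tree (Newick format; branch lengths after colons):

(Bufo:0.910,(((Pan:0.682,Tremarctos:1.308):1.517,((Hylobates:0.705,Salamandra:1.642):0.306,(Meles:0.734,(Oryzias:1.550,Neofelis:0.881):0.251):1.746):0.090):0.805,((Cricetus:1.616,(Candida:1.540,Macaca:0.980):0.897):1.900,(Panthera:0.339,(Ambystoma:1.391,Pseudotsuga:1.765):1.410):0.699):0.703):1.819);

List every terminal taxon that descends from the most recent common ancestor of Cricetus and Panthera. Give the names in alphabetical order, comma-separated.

Tracing Cricetus: it sits inside (Cricetus,(Candida,Macaca)).
Tracing Panthera: it sits inside (Panthera,(Ambystoma,Pseudotsuga)).
The smallest clade enclosing both is ((Cricetus,(Candida,Macaca)),(Panthera,(Ambystoma,Pseudotsuga))); the answer is its 6 terminal taxa in alphabetical order.

Ambystoma, Candida, Cricetus, Macaca, Panthera, Pseudotsuga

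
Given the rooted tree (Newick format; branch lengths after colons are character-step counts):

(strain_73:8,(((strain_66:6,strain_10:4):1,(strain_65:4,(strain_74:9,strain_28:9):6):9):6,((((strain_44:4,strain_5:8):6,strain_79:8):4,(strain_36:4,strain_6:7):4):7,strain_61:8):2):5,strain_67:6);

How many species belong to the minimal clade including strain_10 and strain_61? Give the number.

The MRCA of strain_10 and strain_61 is the node subtending (((strain_66,strain_10),(strain_65,(strain_74,strain_28))),((((strain_44,strain_5),strain_79),(strain_36,strain_6)),strain_61)).
That clade contains 11 terminal taxa: strain_10, strain_28, strain_36, strain_44, strain_5, strain_6, strain_61, strain_65, strain_66, strain_74, strain_79.

11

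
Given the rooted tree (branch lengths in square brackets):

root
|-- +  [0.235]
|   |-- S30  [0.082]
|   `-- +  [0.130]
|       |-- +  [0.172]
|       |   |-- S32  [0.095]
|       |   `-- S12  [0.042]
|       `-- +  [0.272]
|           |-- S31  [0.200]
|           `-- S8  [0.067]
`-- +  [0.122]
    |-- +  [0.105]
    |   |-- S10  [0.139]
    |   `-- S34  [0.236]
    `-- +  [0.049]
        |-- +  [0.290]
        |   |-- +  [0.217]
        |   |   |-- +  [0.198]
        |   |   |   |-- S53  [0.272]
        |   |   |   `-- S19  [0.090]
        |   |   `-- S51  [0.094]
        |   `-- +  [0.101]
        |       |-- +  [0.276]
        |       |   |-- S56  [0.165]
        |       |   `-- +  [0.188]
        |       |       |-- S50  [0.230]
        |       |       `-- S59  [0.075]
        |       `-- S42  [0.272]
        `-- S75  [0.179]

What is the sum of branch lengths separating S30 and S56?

The path runs S30 → … → MRCA → … → S56; the MRCA is the root of the tree.
Branch lengths along that path: 0.082 + 0.235 + 0.122 + 0.049 + 0.290 + 0.101 + 0.276 + 0.165 = 1.320.

1.320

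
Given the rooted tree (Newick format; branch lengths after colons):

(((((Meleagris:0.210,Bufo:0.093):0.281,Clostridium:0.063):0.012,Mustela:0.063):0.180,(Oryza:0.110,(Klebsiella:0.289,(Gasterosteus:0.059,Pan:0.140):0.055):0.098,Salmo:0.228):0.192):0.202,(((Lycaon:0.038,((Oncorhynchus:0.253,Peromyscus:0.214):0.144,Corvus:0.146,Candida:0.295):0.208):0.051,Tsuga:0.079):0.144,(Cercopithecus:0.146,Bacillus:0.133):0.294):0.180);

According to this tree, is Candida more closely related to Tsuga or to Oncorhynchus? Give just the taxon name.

The MRCA of Candida and Oncorhynchus subtends ((Oncorhynchus,Peromyscus),Corvus,Candida) (4 taxa).
The MRCA of Candida and Tsuga subtends ((Lycaon,((Oncorhynchus,Peromyscus),Corvus,Candida)),Tsuga) (6 taxa).
The first is nested inside the second, so Candida shares a more recent common ancestor with Oncorhynchus.

Oncorhynchus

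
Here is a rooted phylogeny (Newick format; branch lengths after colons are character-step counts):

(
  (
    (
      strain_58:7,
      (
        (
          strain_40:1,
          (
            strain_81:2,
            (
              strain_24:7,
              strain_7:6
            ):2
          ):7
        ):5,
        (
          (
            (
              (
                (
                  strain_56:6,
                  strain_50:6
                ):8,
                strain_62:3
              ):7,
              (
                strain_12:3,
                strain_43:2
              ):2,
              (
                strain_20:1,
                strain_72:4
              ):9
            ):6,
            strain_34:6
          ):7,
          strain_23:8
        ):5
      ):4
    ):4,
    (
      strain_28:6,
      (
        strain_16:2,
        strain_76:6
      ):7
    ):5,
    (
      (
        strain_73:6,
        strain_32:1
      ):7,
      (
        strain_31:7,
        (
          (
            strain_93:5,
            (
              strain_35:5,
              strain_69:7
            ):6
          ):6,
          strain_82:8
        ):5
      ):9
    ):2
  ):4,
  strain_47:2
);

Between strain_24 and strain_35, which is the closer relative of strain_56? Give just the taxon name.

strain_24

The MRCA of strain_56 and strain_24 subtends ((strain_40,(strain_81,(strain_24,strain_7))),(((((strain_56,strain_50),strain_62),(strain_12,strain_43),(strain_20,strain_72)),strain_34),strain_23)) (13 taxa).
The MRCA of strain_56 and strain_35 subtends ((strain_58,((strain_40,(strain_81,(strain_24,strain_7))),(((((strain_56,strain_50),strain_62),(strain_12,strain_43),(strain_20,strain_72)),strain_34),strain_23))),(strain_28,(strain_16,strain_76)),((strain_73,strain_32),(strain_31,((strain_93,(strain_35,strain_69)),strain_82)))) (24 taxa).
The first is nested inside the second, so strain_56 shares a more recent common ancestor with strain_24.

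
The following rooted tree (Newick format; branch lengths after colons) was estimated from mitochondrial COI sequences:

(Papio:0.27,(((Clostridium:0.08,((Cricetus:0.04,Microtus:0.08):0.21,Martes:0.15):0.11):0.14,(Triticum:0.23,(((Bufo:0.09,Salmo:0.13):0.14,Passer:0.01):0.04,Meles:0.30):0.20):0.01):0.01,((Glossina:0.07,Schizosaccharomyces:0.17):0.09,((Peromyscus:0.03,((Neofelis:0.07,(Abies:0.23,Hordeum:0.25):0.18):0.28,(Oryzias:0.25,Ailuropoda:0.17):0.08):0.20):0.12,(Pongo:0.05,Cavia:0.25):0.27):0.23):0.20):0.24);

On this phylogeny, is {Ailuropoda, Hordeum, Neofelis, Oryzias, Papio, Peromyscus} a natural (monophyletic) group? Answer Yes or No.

The MRCA of the listed taxa is the root, so the smallest clade containing them is the whole tree.
That clade also contains Abies, Bufo, Cavia, Clostridium, Cricetus, Glossina, Martes, Meles, Microtus, Passer, Pongo, Salmo, Schizosaccharomyces, Triticum, which are not in the proposed group, so the group is not monophyletic.

No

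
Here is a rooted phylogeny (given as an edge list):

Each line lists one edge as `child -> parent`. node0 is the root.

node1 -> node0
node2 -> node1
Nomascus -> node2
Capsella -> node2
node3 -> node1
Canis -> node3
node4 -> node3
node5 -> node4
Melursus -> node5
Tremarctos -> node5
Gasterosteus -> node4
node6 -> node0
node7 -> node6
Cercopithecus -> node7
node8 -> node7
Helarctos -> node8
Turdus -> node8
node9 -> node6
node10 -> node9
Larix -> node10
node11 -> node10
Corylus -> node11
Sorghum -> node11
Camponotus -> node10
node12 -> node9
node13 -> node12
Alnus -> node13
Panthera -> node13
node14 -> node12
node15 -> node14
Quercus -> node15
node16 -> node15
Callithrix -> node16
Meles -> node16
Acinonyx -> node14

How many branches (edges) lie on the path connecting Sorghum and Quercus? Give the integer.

7

The MRCA of Sorghum and Quercus is the node subtending ((Larix,(Corylus,Sorghum),Camponotus),((Alnus,Panthera),((Quercus,(Callithrix,Meles)),Acinonyx))).
From Sorghum up to that node: 3 branches. From Quercus up to the same node: 4 branches. Total: 3 + 4 = 7.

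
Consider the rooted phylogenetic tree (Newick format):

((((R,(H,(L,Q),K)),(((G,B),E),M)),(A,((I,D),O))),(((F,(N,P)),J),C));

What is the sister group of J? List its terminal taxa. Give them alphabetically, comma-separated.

J attaches to the tree at the node subtending ((F,(N,P)),J).
The other lineage descending from that same node — the sister group — is (F,(N,P)); its 3 tips in alphabetical order are the answer.

F, N, P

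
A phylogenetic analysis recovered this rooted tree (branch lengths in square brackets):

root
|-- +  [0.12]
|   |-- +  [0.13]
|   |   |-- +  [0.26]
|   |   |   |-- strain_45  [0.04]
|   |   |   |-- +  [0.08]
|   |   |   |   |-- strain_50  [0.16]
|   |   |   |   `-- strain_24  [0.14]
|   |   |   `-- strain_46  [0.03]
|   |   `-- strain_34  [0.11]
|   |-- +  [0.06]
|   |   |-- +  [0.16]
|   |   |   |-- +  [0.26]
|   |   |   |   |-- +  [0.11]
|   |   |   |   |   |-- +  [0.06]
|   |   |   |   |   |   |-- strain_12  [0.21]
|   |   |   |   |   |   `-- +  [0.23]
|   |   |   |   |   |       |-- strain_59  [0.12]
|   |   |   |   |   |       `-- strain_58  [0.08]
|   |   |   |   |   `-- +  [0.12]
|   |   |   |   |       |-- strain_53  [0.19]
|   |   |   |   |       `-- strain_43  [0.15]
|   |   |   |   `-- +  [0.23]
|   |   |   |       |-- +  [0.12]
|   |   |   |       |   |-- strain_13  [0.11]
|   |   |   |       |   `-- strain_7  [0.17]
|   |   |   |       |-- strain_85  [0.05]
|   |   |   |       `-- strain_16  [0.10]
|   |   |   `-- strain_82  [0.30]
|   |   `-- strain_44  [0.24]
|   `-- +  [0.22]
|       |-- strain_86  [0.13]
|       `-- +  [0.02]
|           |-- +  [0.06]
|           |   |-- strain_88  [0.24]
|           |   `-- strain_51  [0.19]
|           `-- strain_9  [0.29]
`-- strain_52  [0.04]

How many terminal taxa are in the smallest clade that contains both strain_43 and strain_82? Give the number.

10

The MRCA of strain_43 and strain_82 is the node subtending ((((strain_12,(strain_59,strain_58)),(strain_53,strain_43)),((strain_13,strain_7),strain_85,strain_16)),strain_82).
That clade contains 10 terminal taxa: strain_12, strain_13, strain_16, strain_43, strain_53, strain_58, strain_59, strain_7, strain_82, strain_85.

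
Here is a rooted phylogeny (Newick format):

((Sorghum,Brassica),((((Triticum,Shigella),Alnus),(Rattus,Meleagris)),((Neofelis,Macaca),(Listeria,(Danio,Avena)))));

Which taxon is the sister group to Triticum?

Shigella

Triticum attaches to the tree at the node subtending (Triticum,Shigella).
The other lineage descending from that same node — the sister group — is the single tip Shigella.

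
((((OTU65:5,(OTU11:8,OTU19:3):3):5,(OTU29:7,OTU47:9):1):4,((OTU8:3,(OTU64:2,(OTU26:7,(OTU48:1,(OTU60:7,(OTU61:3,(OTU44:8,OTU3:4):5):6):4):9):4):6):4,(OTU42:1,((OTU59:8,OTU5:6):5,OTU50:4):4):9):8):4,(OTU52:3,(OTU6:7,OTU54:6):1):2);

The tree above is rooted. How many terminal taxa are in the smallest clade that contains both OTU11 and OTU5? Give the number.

The MRCA of OTU11 and OTU5 is the node subtending (((OTU65,(OTU11,OTU19)),(OTU29,OTU47)),((OTU8,(OTU64,(OTU26,(OTU48,(OTU60,(OTU61,(OTU44,OTU3))))))),(OTU42,((OTU59,OTU5),OTU50)))).
That clade contains 17 terminal taxa: OTU11, OTU19, OTU26, OTU29, OTU3, OTU42, OTU44, OTU47, OTU48, OTU5, OTU50, OTU59, OTU60, OTU61, OTU64, OTU65, OTU8.

17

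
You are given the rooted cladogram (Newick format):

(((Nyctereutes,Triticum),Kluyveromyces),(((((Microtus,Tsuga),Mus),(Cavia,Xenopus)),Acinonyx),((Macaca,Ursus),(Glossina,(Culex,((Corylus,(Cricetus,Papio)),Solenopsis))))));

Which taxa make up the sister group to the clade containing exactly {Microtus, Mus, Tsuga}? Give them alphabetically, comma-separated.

The clade containing exactly {Microtus, Mus, Tsuga} attaches to the tree at the node subtending (((Microtus,Tsuga),Mus),(Cavia,Xenopus)).
The other lineage descending from that same node — the sister group — is (Cavia,Xenopus); its 2 tips in alphabetical order are the answer.

Cavia, Xenopus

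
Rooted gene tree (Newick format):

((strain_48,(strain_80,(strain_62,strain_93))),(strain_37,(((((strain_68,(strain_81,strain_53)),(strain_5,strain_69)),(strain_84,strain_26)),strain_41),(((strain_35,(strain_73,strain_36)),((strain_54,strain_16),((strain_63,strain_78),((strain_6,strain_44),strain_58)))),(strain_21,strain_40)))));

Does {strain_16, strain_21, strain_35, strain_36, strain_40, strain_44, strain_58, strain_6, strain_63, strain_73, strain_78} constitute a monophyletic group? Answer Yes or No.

The MRCA of the listed taxa subtends (((strain_35,(strain_73,strain_36)),((strain_54,strain_16),((strain_63,strain_78),((strain_6,strain_44),strain_58)))),(strain_21,strain_40)).
That clade also contains strain_54, which is not in the proposed group, so the group is not monophyletic.

No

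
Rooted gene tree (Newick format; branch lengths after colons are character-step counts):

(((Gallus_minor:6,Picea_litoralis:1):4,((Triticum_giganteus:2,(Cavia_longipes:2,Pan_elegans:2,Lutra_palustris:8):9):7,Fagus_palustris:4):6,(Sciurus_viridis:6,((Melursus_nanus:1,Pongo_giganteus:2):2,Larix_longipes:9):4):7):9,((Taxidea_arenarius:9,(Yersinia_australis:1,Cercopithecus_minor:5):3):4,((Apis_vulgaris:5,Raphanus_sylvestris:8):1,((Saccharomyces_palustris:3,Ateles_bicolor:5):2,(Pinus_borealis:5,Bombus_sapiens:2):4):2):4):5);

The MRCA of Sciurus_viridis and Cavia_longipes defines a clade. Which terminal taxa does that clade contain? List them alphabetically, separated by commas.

Cavia_longipes, Fagus_palustris, Gallus_minor, Larix_longipes, Lutra_palustris, Melursus_nanus, Pan_elegans, Picea_litoralis, Pongo_giganteus, Sciurus_viridis, Triticum_giganteus

Tracing Sciurus_viridis: it sits inside (Sciurus_viridis,((Melursus_nanus,Pongo_giganteus),Larix_longipes)).
Tracing Cavia_longipes: it sits inside (Cavia_longipes,Pan_elegans,Lutra_palustris).
The smallest clade enclosing both is ((Gallus_minor,Picea_litoralis),((Triticum_giganteus,(Cavia_longipes,Pan_elegans,Lutra_palustris)),Fagus_palustris),(Sciurus_viridis,((Melursus_nanus,Pongo_giganteus),Larix_longipes))); the answer is its 11 terminal taxa in alphabetical order.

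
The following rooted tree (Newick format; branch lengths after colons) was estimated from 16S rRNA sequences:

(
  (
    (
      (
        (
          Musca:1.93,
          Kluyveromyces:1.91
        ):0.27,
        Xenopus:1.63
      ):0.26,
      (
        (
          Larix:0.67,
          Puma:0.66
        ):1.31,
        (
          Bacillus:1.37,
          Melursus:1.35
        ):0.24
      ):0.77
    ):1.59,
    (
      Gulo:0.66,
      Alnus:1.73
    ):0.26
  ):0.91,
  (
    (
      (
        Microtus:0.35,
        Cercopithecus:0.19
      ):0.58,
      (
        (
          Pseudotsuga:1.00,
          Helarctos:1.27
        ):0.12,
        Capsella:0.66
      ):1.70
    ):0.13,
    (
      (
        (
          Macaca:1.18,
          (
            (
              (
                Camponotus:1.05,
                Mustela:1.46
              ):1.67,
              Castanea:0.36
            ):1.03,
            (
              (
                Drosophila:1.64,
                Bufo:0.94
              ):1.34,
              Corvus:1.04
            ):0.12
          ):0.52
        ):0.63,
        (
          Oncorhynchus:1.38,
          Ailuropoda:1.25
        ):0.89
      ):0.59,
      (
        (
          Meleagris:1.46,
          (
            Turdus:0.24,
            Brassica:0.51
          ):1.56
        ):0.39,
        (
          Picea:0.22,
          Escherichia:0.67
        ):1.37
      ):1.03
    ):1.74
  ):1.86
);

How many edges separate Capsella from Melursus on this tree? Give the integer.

9

The MRCA of Capsella and Melursus is the root of the tree.
From Capsella up to that node: 4 branches. From Melursus up to the same node: 5 branches. Total: 4 + 5 = 9.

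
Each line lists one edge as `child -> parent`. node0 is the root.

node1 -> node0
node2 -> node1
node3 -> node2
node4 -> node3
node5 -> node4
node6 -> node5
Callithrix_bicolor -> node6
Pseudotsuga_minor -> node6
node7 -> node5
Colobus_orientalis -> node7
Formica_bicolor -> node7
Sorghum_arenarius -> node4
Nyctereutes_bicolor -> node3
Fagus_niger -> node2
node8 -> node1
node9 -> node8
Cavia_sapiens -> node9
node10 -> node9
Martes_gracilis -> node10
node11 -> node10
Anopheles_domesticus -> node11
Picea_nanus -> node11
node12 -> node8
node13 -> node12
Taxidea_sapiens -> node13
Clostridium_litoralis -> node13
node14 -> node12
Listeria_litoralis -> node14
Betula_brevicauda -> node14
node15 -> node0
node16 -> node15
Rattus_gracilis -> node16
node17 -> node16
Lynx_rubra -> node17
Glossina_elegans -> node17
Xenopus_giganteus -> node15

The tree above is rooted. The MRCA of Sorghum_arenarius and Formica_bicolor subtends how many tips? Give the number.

5

The MRCA of Sorghum_arenarius and Formica_bicolor is the node subtending (((Callithrix_bicolor,Pseudotsuga_minor),(Colobus_orientalis,Formica_bicolor)),Sorghum_arenarius).
That clade contains 5 terminal taxa: Callithrix_bicolor, Colobus_orientalis, Formica_bicolor, Pseudotsuga_minor, Sorghum_arenarius.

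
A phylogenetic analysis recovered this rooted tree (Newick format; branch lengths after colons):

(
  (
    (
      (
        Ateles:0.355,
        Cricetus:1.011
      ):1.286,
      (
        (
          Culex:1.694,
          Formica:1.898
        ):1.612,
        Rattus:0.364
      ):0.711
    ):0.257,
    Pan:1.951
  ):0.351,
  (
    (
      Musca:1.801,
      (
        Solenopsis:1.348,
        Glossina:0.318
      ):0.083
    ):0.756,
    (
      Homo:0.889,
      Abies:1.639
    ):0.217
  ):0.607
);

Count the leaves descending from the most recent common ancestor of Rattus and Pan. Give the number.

6

The MRCA of Rattus and Pan is the node subtending (((Ateles,Cricetus),((Culex,Formica),Rattus)),Pan).
That clade contains 6 terminal taxa: Ateles, Cricetus, Culex, Formica, Pan, Rattus.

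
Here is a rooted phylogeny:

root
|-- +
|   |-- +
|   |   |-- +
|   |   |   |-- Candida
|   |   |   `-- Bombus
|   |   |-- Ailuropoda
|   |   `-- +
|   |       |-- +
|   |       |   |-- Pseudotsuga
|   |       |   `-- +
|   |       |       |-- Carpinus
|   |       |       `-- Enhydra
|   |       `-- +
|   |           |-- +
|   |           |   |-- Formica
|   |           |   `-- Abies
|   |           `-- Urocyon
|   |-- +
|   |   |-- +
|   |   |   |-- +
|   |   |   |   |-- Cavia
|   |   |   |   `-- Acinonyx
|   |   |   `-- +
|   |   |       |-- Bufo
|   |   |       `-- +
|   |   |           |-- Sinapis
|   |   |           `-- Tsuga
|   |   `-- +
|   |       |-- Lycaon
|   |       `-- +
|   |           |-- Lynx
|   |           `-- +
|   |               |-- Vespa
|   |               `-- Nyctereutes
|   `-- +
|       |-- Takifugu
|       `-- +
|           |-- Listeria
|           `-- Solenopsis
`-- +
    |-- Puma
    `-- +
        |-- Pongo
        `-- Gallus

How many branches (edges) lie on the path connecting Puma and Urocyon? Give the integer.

7

The MRCA of Puma and Urocyon is the root of the tree.
From Puma up to that node: 2 branches. From Urocyon up to the same node: 5 branches. Total: 2 + 5 = 7.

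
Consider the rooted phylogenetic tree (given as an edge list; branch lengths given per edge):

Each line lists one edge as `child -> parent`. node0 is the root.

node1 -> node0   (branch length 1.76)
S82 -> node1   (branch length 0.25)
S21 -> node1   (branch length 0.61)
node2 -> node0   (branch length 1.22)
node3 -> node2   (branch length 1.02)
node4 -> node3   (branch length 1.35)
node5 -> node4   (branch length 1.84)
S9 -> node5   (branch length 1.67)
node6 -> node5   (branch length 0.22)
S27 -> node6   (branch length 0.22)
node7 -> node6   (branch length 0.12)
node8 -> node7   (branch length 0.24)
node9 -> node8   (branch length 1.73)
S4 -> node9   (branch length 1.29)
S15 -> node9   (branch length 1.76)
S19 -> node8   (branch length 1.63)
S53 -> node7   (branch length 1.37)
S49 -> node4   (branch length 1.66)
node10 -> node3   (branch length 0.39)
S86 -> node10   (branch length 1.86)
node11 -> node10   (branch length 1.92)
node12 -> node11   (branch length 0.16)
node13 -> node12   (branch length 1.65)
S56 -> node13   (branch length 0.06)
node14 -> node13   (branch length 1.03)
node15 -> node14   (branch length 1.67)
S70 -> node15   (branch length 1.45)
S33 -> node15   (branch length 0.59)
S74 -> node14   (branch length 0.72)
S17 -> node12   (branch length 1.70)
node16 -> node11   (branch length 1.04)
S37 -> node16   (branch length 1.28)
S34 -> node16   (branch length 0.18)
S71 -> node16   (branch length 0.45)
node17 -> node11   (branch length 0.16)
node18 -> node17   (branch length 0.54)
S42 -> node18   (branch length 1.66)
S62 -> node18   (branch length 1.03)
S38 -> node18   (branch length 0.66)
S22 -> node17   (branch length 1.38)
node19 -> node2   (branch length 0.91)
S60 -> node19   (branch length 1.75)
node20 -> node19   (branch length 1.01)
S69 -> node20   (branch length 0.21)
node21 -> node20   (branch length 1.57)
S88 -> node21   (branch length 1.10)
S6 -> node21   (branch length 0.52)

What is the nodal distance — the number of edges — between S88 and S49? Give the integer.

7

The MRCA of S88 and S49 is the node subtending ((((S9,(S27,(((S4,S15),S19),S53))),S49),(S86,(((S56,((S70,S33),S74)),S17),(S37,S34,S71),((S42,S62,S38),S22)))),(S60,(S69,(S88,S6)))).
From S88 up to that node: 4 branches. From S49 up to the same node: 3 branches. Total: 4 + 3 = 7.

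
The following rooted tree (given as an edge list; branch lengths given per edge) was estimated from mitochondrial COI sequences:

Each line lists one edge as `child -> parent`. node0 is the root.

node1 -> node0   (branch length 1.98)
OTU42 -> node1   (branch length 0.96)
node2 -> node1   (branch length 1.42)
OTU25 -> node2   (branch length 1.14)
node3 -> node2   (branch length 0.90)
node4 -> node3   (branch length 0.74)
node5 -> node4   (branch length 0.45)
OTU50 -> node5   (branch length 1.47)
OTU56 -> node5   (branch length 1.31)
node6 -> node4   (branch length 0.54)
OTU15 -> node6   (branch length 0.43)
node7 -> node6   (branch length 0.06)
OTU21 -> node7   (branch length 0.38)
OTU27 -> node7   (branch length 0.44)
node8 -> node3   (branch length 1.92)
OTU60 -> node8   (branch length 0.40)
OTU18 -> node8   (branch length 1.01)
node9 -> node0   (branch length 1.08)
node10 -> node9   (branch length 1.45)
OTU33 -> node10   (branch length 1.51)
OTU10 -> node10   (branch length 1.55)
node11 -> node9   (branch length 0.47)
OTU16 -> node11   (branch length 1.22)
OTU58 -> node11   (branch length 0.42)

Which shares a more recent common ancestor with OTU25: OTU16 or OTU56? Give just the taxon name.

The MRCA of OTU25 and OTU56 subtends (OTU25,(((OTU50,OTU56),(OTU15,(OTU21,OTU27))),(OTU60,OTU18))) (8 taxa).
The MRCA of OTU25 and OTU16 is the root, subtending the entire tree (13 taxa).
The first is nested inside the second, so OTU25 shares a more recent common ancestor with OTU56.

OTU56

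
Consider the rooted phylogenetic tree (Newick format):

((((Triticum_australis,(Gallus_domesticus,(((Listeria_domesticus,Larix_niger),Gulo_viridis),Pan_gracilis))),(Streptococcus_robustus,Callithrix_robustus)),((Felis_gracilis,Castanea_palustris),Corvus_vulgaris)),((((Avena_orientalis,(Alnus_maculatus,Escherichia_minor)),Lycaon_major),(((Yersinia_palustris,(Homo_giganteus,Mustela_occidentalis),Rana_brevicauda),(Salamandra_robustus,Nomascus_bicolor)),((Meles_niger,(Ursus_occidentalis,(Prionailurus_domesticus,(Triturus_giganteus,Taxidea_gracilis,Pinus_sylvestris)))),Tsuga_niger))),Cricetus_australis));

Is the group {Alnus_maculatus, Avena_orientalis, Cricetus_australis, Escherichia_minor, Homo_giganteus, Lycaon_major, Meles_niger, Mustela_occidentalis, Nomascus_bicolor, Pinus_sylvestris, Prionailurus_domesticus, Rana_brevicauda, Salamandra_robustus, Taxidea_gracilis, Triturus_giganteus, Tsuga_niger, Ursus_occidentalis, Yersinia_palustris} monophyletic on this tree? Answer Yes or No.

Yes

The most recent common ancestor of these taxa subtends ((((Avena_orientalis,(Alnus_maculatus,Escherichia_minor)),Lycaon_major),(((Yersinia_palustris,(Homo_giganteus,Mustela_occidentalis),Rana_brevicauda),(Salamandra_robustus,Nomascus_bicolor)),((Meles_niger,(Ursus_occidentalis,(Prionailurus_domesticus,(Triturus_giganteus,Taxidea_gracilis,Pinus_sylvestris)))),Tsuga_niger))),Cricetus_australis).
That clade has exactly 18 tips — every listed taxon and nothing else — so the group is monophyletic.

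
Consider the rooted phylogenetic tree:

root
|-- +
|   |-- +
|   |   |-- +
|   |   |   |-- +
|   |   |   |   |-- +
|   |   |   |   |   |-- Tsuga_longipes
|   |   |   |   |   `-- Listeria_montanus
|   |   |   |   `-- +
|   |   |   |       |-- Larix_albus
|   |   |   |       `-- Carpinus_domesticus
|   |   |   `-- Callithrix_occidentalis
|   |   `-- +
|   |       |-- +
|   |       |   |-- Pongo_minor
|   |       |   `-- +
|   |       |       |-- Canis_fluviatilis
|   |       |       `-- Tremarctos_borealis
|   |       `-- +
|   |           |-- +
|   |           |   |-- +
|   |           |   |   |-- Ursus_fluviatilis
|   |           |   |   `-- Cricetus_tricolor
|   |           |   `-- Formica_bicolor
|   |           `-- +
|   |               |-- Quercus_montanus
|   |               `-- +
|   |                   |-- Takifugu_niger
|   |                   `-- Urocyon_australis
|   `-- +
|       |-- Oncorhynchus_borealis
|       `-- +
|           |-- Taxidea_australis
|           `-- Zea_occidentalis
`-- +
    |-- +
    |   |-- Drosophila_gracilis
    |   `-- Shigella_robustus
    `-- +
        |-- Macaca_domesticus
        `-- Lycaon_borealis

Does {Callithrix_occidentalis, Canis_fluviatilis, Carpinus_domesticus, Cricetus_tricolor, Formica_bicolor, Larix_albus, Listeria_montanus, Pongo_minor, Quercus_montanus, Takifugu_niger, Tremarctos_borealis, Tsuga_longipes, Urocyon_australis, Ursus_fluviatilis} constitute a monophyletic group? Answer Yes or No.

Yes

The most recent common ancestor of these taxa subtends ((((Tsuga_longipes,Listeria_montanus),(Larix_albus,Carpinus_domesticus)),Callithrix_occidentalis),((Pongo_minor,(Canis_fluviatilis,Tremarctos_borealis)),(((Ursus_fluviatilis,Cricetus_tricolor),Formica_bicolor),(Quercus_montanus,(Takifugu_niger,Urocyon_australis))))).
That clade has exactly 14 tips — every listed taxon and nothing else — so the group is monophyletic.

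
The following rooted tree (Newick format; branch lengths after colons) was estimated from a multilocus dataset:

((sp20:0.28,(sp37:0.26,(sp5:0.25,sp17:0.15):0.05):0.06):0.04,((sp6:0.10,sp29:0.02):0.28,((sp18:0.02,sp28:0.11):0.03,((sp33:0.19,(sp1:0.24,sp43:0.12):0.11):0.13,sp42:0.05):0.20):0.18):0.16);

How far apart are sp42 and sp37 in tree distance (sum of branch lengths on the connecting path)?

The path runs sp42 → … → MRCA → … → sp37; the MRCA is the root of the tree.
Branch lengths along that path: 0.05 + 0.20 + 0.18 + 0.16 + 0.04 + 0.06 + 0.26 = 0.95.

0.95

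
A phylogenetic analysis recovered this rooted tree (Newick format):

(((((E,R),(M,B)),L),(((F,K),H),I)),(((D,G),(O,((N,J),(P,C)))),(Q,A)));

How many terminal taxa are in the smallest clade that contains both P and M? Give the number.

18

The MRCA of P and M is the root, so the clade is the entire tree.
That clade contains 18 terminal taxa: A, B, C, D, E, F, G, H, I, J, K, L, M, N, O, P, Q, R.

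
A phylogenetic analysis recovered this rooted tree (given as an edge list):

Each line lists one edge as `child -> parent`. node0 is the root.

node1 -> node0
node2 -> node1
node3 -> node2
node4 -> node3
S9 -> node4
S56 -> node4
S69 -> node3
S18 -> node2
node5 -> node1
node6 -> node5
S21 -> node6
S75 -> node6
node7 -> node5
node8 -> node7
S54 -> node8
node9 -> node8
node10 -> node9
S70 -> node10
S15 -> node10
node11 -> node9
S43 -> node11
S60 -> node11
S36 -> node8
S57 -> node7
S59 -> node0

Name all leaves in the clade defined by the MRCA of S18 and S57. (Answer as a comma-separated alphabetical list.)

S15, S18, S21, S36, S43, S54, S56, S57, S60, S69, S70, S75, S9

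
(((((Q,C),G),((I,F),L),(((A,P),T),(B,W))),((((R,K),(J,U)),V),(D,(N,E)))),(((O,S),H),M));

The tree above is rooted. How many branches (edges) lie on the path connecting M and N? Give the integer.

The MRCA of M and N is the root of the tree.
From M up to that node: 2 branches. From N up to the same node: 5 branches. Total: 2 + 5 = 7.

7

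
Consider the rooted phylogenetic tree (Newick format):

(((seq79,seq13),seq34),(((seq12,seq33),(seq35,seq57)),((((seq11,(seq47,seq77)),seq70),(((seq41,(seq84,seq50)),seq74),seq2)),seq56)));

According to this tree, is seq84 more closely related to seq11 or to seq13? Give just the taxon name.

The MRCA of seq84 and seq11 subtends (((seq11,(seq47,seq77)),seq70),(((seq41,(seq84,seq50)),seq74),seq2)) (9 taxa).
The MRCA of seq84 and seq13 is the root, subtending the entire tree (17 taxa).
The first is nested inside the second, so seq84 shares a more recent common ancestor with seq11.

seq11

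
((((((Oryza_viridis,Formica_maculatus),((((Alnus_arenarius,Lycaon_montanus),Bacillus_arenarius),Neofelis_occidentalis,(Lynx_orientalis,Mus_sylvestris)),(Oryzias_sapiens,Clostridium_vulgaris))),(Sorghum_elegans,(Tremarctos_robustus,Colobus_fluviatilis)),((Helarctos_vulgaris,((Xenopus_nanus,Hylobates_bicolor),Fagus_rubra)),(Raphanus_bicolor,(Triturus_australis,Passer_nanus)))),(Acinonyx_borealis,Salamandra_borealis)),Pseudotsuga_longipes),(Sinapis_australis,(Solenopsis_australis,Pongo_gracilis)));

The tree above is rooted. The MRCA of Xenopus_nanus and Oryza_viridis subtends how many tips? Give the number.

The MRCA of Xenopus_nanus and Oryza_viridis is the node subtending (((Oryza_viridis,Formica_maculatus),((((Alnus_arenarius,Lycaon_montanus),Bacillus_arenarius),Neofelis_occidentalis,(Lynx_orientalis,Mus_sylvestris)),(Oryzias_sapiens,Clostridium_vulgaris))),(Sorghum_elegans,(Tremarctos_robustus,Colobus_fluviatilis)),((Helarctos_vulgaris,((Xenopus_nanus,Hylobates_bicolor),Fagus_rubra)),(Raphanus_bicolor,(Triturus_australis,Passer_nanus)))).
That clade contains 20 terminal taxa: Alnus_arenarius, Bacillus_arenarius, Clostridium_vulgaris, Colobus_fluviatilis, Fagus_rubra, Formica_maculatus, Helarctos_vulgaris, Hylobates_bicolor, Lycaon_montanus, Lynx_orientalis, Mus_sylvestris, Neofelis_occidentalis, Oryza_viridis, Oryzias_sapiens, Passer_nanus, Raphanus_bicolor, Sorghum_elegans, Tremarctos_robustus, Triturus_australis, Xenopus_nanus.

20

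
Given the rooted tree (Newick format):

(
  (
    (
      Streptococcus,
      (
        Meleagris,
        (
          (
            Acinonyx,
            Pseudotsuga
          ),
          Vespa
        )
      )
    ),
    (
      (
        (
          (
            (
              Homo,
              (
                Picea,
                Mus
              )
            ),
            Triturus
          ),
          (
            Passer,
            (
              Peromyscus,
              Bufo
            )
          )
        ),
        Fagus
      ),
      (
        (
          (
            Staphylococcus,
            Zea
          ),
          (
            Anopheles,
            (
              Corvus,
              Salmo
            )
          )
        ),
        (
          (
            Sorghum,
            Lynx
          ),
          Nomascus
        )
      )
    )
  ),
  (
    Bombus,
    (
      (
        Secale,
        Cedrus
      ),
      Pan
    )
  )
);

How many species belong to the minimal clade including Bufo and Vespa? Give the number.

21

The MRCA of Bufo and Vespa is the node subtending ((Streptococcus,(Meleagris,((Acinonyx,Pseudotsuga),Vespa))),(((((Homo,(Picea,Mus)),Triturus),(Passer,(Peromyscus,Bufo))),Fagus),(((Staphylococcus,Zea),(Anopheles,(Corvus,Salmo))),((Sorghum,Lynx),Nomascus)))).
That clade contains 21 terminal taxa: Acinonyx, Anopheles, Bufo, Corvus, Fagus, Homo, Lynx, Meleagris, Mus, Nomascus, Passer, Peromyscus, Picea, Pseudotsuga, Salmo, Sorghum, Staphylococcus, Streptococcus, Triturus, Vespa, Zea.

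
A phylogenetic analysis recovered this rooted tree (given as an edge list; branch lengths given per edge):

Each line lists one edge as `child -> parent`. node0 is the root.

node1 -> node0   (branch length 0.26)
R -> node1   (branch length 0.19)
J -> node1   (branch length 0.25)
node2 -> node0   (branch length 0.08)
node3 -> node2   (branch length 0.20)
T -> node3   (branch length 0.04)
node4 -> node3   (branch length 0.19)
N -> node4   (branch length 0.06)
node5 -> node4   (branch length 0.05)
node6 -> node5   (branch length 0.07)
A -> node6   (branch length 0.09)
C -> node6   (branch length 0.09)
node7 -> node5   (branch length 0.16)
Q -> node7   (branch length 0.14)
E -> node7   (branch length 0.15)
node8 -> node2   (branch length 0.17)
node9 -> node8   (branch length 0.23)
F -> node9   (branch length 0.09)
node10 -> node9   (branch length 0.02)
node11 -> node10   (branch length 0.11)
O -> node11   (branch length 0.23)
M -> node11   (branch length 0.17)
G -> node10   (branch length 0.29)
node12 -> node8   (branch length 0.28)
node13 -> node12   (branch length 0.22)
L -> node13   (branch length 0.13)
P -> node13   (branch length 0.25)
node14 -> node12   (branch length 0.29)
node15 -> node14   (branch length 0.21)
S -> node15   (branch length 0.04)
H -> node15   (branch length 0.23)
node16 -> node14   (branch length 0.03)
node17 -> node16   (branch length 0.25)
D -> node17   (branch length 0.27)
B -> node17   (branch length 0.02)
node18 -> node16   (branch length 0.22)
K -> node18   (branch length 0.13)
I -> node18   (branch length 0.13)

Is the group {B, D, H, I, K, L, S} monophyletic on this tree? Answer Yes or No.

No

The MRCA of the listed taxa subtends ((L,P),((S,H),((D,B),(K,I)))).
That clade also contains P, which is not in the proposed group, so the group is not monophyletic.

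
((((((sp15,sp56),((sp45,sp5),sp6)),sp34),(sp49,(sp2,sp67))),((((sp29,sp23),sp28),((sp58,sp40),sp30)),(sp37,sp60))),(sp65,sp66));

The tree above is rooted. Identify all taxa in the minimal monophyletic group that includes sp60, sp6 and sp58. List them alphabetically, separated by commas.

Tracing sp60: it sits inside (sp37,sp60).
Tracing sp6: it sits inside ((sp45,sp5),sp6).
Tracing sp58: it sits inside (sp58,sp40).
The smallest clade enclosing all 3 is (((((sp15,sp56),((sp45,sp5),sp6)),sp34),(sp49,(sp2,sp67))),((((sp29,sp23),sp28),((sp58,sp40),sp30)),(sp37,sp60))); the answer is its 17 terminal taxa in alphabetical order.

sp15, sp2, sp23, sp28, sp29, sp30, sp34, sp37, sp40, sp45, sp49, sp5, sp56, sp58, sp6, sp60, sp67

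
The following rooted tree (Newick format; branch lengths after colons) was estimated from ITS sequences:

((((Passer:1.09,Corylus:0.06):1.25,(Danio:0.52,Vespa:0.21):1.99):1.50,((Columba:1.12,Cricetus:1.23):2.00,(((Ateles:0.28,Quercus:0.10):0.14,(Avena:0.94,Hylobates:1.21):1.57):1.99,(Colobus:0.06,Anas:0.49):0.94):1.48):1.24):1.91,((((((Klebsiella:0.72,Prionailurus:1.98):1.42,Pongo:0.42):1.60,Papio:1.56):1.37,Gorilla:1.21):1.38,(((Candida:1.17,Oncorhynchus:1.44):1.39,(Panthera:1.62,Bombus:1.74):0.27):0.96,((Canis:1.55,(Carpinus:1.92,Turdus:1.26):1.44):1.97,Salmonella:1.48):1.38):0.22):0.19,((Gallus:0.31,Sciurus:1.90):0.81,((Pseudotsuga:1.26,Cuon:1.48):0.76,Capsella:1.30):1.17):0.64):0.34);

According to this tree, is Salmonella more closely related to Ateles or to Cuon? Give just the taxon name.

The MRCA of Salmonella and Cuon subtends ((((((Klebsiella,Prionailurus),Pongo),Papio),Gorilla),(((Candida,Oncorhynchus),(Panthera,Bombus)),((Canis,(Carpinus,Turdus)),Salmonella))),((Gallus,Sciurus),((Pseudotsuga,Cuon),Capsella))) (18 taxa).
The MRCA of Salmonella and Ateles is the root, subtending the entire tree (30 taxa).
The first is nested inside the second, so Salmonella shares a more recent common ancestor with Cuon.

Cuon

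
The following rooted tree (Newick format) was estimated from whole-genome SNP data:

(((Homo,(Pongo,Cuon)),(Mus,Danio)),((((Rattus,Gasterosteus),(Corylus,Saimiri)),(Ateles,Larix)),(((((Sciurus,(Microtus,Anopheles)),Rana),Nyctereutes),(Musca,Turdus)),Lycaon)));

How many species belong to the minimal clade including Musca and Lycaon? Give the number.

The MRCA of Musca and Lycaon is the node subtending (((((Sciurus,(Microtus,Anopheles)),Rana),Nyctereutes),(Musca,Turdus)),Lycaon).
That clade contains 8 terminal taxa: Anopheles, Lycaon, Microtus, Musca, Nyctereutes, Rana, Sciurus, Turdus.

8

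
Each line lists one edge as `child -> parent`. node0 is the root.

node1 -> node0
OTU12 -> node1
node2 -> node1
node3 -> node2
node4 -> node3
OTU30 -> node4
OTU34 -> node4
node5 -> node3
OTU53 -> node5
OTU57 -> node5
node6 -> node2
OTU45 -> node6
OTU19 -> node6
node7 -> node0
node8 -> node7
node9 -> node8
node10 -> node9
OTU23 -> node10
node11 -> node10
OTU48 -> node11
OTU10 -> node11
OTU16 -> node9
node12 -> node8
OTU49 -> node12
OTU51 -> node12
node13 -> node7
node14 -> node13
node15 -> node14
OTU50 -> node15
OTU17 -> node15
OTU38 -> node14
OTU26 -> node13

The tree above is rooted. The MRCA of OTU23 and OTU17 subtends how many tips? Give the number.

The MRCA of OTU23 and OTU17 is the node subtending ((((OTU23,(OTU48,OTU10)),OTU16),(OTU49,OTU51)),(((OTU50,OTU17),OTU38),OTU26)).
That clade contains 10 terminal taxa: OTU10, OTU16, OTU17, OTU23, OTU26, OTU38, OTU48, OTU49, OTU50, OTU51.

10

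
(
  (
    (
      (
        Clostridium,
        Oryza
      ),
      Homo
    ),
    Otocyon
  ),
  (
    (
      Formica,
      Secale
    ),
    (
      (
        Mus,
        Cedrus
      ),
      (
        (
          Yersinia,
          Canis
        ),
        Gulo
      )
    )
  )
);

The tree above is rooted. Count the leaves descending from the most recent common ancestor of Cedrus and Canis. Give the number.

The MRCA of Cedrus and Canis is the node subtending ((Mus,Cedrus),((Yersinia,Canis),Gulo)).
That clade contains 5 terminal taxa: Canis, Cedrus, Gulo, Mus, Yersinia.

5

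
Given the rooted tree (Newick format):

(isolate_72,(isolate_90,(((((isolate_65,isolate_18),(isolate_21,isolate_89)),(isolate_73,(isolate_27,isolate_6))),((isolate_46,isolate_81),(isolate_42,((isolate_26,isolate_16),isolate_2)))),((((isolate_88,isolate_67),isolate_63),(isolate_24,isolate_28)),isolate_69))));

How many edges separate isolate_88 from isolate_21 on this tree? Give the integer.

10

The MRCA of isolate_88 and isolate_21 is the node subtending (((((isolate_65,isolate_18),(isolate_21,isolate_89)),(isolate_73,(isolate_27,isolate_6))),((isolate_46,isolate_81),(isolate_42,((isolate_26,isolate_16),isolate_2)))),((((isolate_88,isolate_67),isolate_63),(isolate_24,isolate_28)),isolate_69)).
From isolate_88 up to that node: 5 branches. From isolate_21 up to the same node: 5 branches. Total: 5 + 5 = 10.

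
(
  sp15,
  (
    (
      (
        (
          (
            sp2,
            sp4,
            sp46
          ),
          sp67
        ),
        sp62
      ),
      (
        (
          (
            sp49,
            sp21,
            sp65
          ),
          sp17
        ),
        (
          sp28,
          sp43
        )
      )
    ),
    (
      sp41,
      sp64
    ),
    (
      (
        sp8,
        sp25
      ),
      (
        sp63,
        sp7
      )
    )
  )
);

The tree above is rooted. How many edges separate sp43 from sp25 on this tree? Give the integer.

7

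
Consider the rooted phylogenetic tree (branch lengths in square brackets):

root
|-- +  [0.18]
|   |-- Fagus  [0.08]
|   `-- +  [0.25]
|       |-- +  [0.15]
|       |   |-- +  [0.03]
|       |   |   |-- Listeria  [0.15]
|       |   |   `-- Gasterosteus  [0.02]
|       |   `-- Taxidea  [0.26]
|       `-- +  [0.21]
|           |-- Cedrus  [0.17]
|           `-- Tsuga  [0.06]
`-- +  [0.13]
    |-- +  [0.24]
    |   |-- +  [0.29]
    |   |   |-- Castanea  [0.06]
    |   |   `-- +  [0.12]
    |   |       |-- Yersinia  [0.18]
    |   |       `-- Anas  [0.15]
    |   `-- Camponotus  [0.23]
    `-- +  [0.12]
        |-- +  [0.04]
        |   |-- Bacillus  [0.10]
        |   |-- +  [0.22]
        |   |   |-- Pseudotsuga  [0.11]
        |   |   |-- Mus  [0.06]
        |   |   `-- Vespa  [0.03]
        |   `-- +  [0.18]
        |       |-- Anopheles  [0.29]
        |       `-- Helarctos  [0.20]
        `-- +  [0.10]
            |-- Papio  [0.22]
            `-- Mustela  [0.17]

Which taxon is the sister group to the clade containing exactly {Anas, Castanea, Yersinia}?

Camponotus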